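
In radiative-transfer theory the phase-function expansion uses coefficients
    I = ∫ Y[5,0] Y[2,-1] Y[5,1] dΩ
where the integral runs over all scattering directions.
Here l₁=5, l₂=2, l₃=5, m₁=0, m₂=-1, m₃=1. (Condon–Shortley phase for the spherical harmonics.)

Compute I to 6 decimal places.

-0.036166

Rules hold: Σm=0, L=12 even, 3≤5≤7.
N = 11·5·11 = 605
Δ = 2!·8!·2!/13! = 1/38610
Racah Σ t=0..2: t=0:+1/2880 t=1:−1/576 t=2:+1/2880 = -1/960
⇒ 3j(5 2 5; 0 0 0)² = 10/429, sgn +1
Racah Σ t=0..1: t=0:+1/1440 t=1:−1/1152 = -1/5760
⇒ 3j(5 2 5; 0 -1 1)² = 1/858, sgn -1
4πI² = N·(3j₀)²·(3jₘ)² = 25/1521
I = -1·√(0.0164366/4π) = -0.03616600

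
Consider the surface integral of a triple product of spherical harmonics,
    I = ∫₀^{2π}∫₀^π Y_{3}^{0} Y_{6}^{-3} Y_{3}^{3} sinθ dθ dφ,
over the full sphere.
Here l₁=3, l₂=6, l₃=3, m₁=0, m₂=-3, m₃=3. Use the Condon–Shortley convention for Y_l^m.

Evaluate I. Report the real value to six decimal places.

Rules hold: Σm=0, L=12 even, 3≤3≤9.
N = 7·13·7 = 637
Δ = 6!·0!·6!/13! = 1/12012
Racah Σ t=3..3: t=3:−1/1296 = -1/1296
⇒ 3j(3 6 3; 0 0 0)² = 100/3003, sgn +1
Racah Σ t=3..3: t=3:−1/25920 = -1/25920
⇒ 3j(3 6 3; 0 -3 3)² = 1/143, sgn -1
4πI² = N·(3j₀)²·(3jₘ)² = 700/4719
I = -1·√(0.148337/4π) = -0.10864734

-0.108647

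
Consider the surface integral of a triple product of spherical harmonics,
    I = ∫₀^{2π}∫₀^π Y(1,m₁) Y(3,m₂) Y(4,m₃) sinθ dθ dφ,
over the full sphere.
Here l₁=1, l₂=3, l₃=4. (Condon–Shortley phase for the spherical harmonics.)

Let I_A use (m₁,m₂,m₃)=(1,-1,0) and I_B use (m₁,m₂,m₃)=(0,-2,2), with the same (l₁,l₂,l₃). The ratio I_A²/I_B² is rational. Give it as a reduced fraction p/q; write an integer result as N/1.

Shared (l₁,l₂,l₃)=(1,3,4): N and (l;000)² cancel in I_A²/I_B².
A: Δ = 0!·2!·6!/9! = 1/252; Racah Σ t=0..0: t=0:+1/96 = 1/96; ⇒ 3j(1 3 4; 1 -1 0)² = 1/42, sgn +1
B: Δ = 0!·2!·6!/9! = 1/252; Racah Σ t=0..0: t=0:+1/120 = 1/120; ⇒ 3j(1 3 4; 0 -2 2)² = 1/21, sgn +1
I_A²/I_B² = (1/42)/(1/21) = 1/2

1/2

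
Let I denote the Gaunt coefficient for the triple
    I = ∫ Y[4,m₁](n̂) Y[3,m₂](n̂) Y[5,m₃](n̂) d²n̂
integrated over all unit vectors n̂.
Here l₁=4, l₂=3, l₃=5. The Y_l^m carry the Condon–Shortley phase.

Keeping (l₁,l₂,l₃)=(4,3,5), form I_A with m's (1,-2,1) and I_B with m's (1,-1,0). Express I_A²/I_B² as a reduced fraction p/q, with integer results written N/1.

625/3

Same 4,3,5: normalisation and zero-m 3j drop out of the ratio.
A: Δ: 2! 6! 4! / 13! → 1/180180; sum: t=0:+1/432 t=1:−1/1152 = 5/3456; 3j²(4 3 5; 1 -2 1) = Δ·Π!·Σ² = 625/36036  (sign +1)
B: Δ: 2! 6! 4! / 13! → 1/180180; sum: t=0:+1/288 t=1:−1/288 t=2:+1/5760 = 1/5760; 3j²(4 3 5; 1 -1 0) = Δ·Π!·Σ² = 1/12012  (sign -1)
I_A²/I_B² = (625/36036)/(1/12012) = 625/3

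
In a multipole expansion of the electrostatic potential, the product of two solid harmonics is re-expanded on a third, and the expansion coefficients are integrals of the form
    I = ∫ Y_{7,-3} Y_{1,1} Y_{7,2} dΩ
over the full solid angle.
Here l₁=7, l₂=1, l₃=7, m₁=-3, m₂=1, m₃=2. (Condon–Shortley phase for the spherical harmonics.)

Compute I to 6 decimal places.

Σlᵢ=15 odd — θ-integrand is odd under cosθ→−cosθ; I=0

0.000000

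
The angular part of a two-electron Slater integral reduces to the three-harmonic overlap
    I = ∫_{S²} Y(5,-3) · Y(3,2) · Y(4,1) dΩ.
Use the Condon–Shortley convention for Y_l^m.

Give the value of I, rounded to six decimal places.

Rules hold: Σm=0, L=12 even, 2≤4≤8.
N = 11·7·9 = 693
Δ = 4!·6!·2!/13! = 1/180180
Racah Σ t=1..3: t=1:−1/576 t=2:+1/144 t=3:−1/576 = 1/288
⇒ 3j(5 3 4; 0 0 0)² = 20/1001, sgn +1
Racah Σ t=3..4: t=3:−1/1440 t=4:+1/1152 = 1/5760
⇒ 3j(5 3 4; -3 2 1)² = 1/858, sgn -1
4πI² = N·(3j₀)²·(3jₘ)² = 30/1859
I = -1·√(0.0161377/4π) = -0.03583571

-0.035836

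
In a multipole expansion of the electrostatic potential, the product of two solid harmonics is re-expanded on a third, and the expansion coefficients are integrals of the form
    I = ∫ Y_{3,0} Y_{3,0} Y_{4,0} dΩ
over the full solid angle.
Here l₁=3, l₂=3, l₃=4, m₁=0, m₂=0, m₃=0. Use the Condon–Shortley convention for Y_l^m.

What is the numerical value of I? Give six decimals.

Checks pass: Σm=0; 10 even; l₃=4∈[0,6].
(2·3+1)(2·3+1)(2·4+1) = 441
Δ: 2! 4! 4! / 11! → 1/34650
sum: t=0:+1/72 t=1:−1/16 t=2:+1/72 = -5/144
3j²(3 3 4; 0 0 0) = Δ·Π!·Σ² = 2/77  (sign -1)
(m-triple is (0,0,0) — same symbol as above.)
combine: 4πI² = 441·2/77·2/77 = 36/121
take √, sign +1: I = 0.15386989

0.153870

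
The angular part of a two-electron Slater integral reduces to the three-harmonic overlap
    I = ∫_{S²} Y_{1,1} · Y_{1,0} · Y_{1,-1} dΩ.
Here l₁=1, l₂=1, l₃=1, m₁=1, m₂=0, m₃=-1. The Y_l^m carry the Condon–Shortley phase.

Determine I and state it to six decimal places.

0.000000

Σlᵢ=3 odd — θ-integrand is odd under cosθ→−cosθ; I=0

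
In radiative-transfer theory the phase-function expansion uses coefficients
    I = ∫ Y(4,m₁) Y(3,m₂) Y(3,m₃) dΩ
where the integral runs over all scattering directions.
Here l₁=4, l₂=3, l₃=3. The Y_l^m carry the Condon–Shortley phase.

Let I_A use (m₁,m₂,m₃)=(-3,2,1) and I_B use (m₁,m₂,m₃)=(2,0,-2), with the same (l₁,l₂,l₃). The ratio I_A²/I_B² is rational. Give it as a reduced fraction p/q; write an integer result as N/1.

Same 4,3,3: normalisation and zero-m 3j drop out of the ratio.
A: Δ: 4! 4! 2! / 11! → 1/34650; sum: t=3:−1/288 t=4:+1/144 = 1/288; 3j²(4 3 3; -3 2 1) = Δ·Π!·Σ² = 1/99  (sign +1)
B: Δ: 4! 4! 2! / 11! → 1/34650; sum: t=1:−1/72 t=2:+1/96 = -1/288; 3j²(4 3 3; 2 0 -2) = Δ·Π!·Σ² = 1/462  (sign +1)
I_A²/I_B² = (1/99)/(1/462) = 14/3

14/3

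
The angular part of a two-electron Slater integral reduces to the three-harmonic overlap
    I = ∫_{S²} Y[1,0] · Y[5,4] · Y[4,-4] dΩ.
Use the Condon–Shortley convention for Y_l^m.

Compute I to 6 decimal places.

Checks pass: Σm=0; 10 even; l₃=4∈[4,6].
(2·1+1)(2·5+1)(2·4+1) = 297
Δ: 2! 0! 8! / 11! → 1/495
sum: t=1:−1/576 = -1/576
3j²(1 5 4; 0 0 0) = Δ·Π!·Σ² = 5/99  (sign -1)
sum: t=1:−1/40320 = -1/40320
3j²(1 5 4; 0 4 -4) = Δ·Π!·Σ² = 1/55  (sign -1)
combine: 4πI² = 297·5/99·1/55 = 3/11
take √, sign +1: I = 0.14731920

0.147319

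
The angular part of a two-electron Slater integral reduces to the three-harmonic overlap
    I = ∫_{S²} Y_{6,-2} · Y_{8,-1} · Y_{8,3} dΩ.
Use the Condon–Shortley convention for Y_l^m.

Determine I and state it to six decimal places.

0.005938

m-sum 0 ✓  L=22 even ✓  2≤8≤14 ✓
Π(2lᵢ+1) = 13×17×17 = 3757
triangle coeff Δ(6,8,8) = 1/13742520792
Σ_t [0,6]: t=0:+1/41803776000 t=1:−1/435456000 t=2:+1/39813120 t=3:−1/18662400 t=4:+1/39813120 t=5:−1/435456000 t=6:+1/41803776000 = -11/1393459200
(3j)²=600/96577 [(6 8 8; 0 0 0)], sign=-1
Σ_t [2,6]: t=2:+1/497664000 t=3:−1/74649600 t=4:+1/69672960 t=5:−1/348364800 t=6:+1/12541132800 = 11/62705664000
(3j)²=11/579462 [(6 8 8; -2 -1 3)], sign=-1
⇒ 4πI² = 1100/2482597
I = (+1)√(1100/2482597/(4π)) = 0.00593797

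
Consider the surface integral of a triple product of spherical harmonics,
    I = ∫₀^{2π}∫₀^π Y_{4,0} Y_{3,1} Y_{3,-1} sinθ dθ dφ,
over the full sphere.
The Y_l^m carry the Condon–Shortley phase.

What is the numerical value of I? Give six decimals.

-0.025645

Checks pass: Σm=0; 10 even; l₃=3∈[1,7].
(2·4+1)(2·3+1)(2·3+1) = 441
Δ: 4! 4! 2! / 11! → 1/34650
sum: t=1:−1/72 t=2:+1/16 t=3:−1/72 = 5/144
3j²(4 3 3; 0 0 0) = Δ·Π!·Σ² = 2/77  (sign -1)
sum: t=2:+1/32 t=3:−1/36 t=4:+1/1152 = 5/1152
3j²(4 3 3; 0 1 -1) = Δ·Π!·Σ² = 1/1386  (sign +1)
combine: 4πI² = 441·2/77·1/1386 = 1/121
take √, sign -1: I = -0.02564498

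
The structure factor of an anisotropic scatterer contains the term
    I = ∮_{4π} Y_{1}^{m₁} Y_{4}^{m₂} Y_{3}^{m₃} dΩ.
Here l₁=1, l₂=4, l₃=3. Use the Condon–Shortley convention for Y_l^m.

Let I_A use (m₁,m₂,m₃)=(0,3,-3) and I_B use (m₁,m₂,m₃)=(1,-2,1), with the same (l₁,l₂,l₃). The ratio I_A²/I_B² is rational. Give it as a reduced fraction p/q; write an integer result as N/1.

Shared (l₁,l₂,l₃)=(1,4,3): N and (l;000)² cancel in I_A²/I_B².
A: Δ = 2!·0!·6!/9! = 1/252; Racah Σ t=1..1: t=1:−1/720 = -1/720; ⇒ 3j(1 4 3; 0 3 -3)² = 1/36, sgn -1
B: Δ = 2!·0!·6!/9! = 1/252; Racah Σ t=0..0: t=0:+1/96 = 1/96; ⇒ 3j(1 4 3; 1 -2 1)² = 5/84, sgn +1
I_A²/I_B² = (1/36)/(5/84) = 7/15

7/15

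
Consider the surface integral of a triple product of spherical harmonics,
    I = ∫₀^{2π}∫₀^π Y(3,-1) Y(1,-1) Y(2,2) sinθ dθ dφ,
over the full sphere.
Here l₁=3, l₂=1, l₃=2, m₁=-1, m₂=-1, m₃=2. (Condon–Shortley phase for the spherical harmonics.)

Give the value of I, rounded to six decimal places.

-0.082589

Rules hold: Σm=0, L=6 even, 2≤2≤4.
N = 7·3·5 = 105
Δ = 2!·4!·0!/7! = 1/105
Racah Σ t=1..1: t=1:−1/4 = -1/4
⇒ 3j(3 1 2; 0 0 0)² = 3/35, sgn -1
Racah Σ t=0..0: t=0:+1/48 = 1/48
⇒ 3j(3 1 2; -1 -1 2)² = 1/105, sgn +1
4πI² = N·(3j₀)²·(3jₘ)² = 3/35
I = -1·√(0.0857143/4π) = -0.08258890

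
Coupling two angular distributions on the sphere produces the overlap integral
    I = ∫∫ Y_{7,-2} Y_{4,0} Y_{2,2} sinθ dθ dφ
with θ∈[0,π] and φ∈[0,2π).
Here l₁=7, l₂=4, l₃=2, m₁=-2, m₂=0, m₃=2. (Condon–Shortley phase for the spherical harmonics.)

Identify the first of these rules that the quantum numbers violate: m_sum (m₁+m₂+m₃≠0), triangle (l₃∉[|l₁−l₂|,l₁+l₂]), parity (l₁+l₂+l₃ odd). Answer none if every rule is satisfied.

Σmᵢ = 0  ✓
l₃∈[|l₁−l₂|,l₁+l₂]=[3,11], have l₃=2  ✗
Σlᵢ = 13 ⇒ odd

triangle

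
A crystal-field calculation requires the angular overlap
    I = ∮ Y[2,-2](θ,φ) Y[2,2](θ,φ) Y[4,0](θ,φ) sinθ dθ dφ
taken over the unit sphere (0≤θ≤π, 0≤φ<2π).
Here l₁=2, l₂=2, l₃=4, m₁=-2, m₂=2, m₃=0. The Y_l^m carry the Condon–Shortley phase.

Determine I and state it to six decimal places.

0.040299

Checks pass: Σm=0; 8 even; l₃=4∈[0,4].
(2·2+1)(2·2+1)(2·4+1) = 225
Δ: 0! 4! 4! / 9! → 1/630
sum: t=0:+1/16 = 1/16
3j²(2 2 4; 0 0 0) = Δ·Π!·Σ² = 2/35  (sign +1)
sum: t=0:+1/576 = 1/576
3j²(2 2 4; -2 2 0) = Δ·Π!·Σ² = 1/630  (sign +1)
combine: 4πI² = 225·2/35·1/630 = 1/49
take √, sign +1: I = 0.04029926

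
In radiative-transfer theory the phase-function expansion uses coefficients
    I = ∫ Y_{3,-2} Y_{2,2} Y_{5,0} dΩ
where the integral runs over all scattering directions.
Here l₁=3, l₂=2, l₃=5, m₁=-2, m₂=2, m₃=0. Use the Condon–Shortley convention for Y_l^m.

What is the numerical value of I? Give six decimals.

Checks pass: Σm=0; 10 even; l₃=5∈[1,5].
(2·3+1)(2·2+1)(2·5+1) = 385
Δ: 0! 6! 4! / 11! → 1/2310
sum: t=0:+1/144 = 1/144
3j²(3 2 5; 0 0 0) = Δ·Π!·Σ² = 10/231  (sign -1)
sum: t=0:+1/2880 = 1/2880
3j²(3 2 5; -2 2 0) = Δ·Π!·Σ² = 1/462  (sign -1)
combine: 4πI² = 385·10/231·1/462 = 25/693
take √, sign +1: I = 0.05357948

0.053579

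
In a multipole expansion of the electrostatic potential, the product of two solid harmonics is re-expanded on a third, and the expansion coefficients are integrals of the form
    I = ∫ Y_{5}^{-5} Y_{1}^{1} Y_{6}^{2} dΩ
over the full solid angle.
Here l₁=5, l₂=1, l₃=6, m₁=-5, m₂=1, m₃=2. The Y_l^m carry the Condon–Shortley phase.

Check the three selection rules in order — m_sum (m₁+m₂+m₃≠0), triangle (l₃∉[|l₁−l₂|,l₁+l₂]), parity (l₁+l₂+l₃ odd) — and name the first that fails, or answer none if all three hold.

Σmᵢ = -2  ✗
l₃∈[|l₁−l₂|,l₁+l₂]=[4,6], have l₃=6
Σlᵢ = 12 ⇒ even

m_sum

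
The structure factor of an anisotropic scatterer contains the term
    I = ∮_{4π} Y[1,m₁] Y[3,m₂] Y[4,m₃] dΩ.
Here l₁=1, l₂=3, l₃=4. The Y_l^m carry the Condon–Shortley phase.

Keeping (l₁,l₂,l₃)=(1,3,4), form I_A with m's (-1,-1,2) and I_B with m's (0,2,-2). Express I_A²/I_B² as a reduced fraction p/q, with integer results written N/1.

5/4

Shared (l₁,l₂,l₃)=(1,3,4): N and (l;000)² cancel in I_A²/I_B².
A: Δ = 0!·2!·6!/9! = 1/252; Racah Σ t=0..0: t=0:+1/96 = 1/96; ⇒ 3j(1 3 4; -1 -1 2)² = 5/84, sgn +1
B: Δ = 0!·2!·6!/9! = 1/252; Racah Σ t=0..0: t=0:+1/120 = 1/120; ⇒ 3j(1 3 4; 0 2 -2)² = 1/21, sgn +1
I_A²/I_B² = (5/84)/(1/21) = 5/4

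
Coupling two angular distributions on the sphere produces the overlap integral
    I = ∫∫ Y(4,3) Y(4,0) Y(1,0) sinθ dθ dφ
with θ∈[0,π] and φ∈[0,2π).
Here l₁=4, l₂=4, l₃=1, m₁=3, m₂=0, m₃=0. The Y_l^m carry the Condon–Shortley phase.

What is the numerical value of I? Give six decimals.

Σmᵢ = 3 ≠ 0, so the φ-integral vanishes; I = 0

0.000000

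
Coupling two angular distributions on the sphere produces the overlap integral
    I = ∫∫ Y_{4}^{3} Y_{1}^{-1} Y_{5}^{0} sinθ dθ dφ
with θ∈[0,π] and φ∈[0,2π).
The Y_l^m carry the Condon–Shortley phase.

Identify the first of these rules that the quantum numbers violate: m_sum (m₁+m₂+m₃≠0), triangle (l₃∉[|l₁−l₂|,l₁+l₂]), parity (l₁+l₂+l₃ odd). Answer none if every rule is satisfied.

Σmᵢ = 2  ✗
l₃∈[|l₁−l₂|,l₁+l₂]=[3,5], have l₃=5
Σlᵢ = 10 ⇒ even

m_sum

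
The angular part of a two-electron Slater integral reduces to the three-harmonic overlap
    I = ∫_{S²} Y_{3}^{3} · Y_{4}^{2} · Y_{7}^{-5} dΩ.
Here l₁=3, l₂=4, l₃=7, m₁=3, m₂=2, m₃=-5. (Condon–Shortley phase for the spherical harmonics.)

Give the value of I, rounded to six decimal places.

-0.204818

Rules hold: Σm=0, L=14 even, 1≤7≤7.
N = 7·9·15 = 945
Δ = 0!·6!·8!/15! = 1/45045
Racah Σ t=0..0: t=0:+1/20736 = 1/20736
⇒ 3j(3 4 7; 0 0 0)² = 35/1287, sgn -1
Racah Σ t=0..0: t=0:+1/1036800 = 1/1036800
⇒ 3j(3 4 7; 3 2 -5)² = 4/195, sgn +1
4πI² = N·(3j₀)²·(3jₘ)² = 980/1859
I = -1·√(0.527165/4π) = -0.20481814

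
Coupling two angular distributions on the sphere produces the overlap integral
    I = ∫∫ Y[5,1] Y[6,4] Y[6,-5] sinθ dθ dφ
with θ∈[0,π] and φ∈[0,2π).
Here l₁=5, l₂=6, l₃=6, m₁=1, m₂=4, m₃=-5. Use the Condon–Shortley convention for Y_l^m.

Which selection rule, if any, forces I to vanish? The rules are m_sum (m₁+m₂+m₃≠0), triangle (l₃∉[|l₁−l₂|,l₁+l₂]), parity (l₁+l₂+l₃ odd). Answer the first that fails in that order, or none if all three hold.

parity

Σmᵢ = 0  ✓
l₃∈[|l₁−l₂|,l₁+l₂]=[1,11], have l₃=6  ✓
Σlᵢ = 17 ⇒ odd  ✗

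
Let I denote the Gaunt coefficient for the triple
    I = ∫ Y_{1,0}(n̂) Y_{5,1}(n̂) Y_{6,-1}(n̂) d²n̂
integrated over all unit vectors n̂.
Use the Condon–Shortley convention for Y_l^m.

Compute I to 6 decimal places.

Rules hold: Σm=0, L=12 even, 4≤6≤6.
N = 3·11·13 = 429
Δ = 0!·2!·10!/13! = 1/858
Racah Σ t=0..0: t=0:+1/14400 = 1/14400
⇒ 3j(1 5 6; 0 0 0)² = 6/143, sgn +1
Racah Σ t=0..0: t=0:+1/17280 = 1/17280
⇒ 3j(1 5 6; 0 1 -1)² = 35/858, sgn -1
4πI² = N·(3j₀)²·(3jₘ)² = 105/143
I = -1·√(0.734266/4π) = -0.24172507

-0.241725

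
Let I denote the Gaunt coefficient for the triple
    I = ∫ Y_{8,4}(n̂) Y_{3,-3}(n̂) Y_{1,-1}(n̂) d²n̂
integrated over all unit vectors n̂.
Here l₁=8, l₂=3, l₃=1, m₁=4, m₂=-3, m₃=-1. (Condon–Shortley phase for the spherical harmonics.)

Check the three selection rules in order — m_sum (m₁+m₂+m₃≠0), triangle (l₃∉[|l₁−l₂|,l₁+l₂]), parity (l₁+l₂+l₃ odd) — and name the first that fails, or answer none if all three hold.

Σmᵢ = 0  ✓
l₃∈[|l₁−l₂|,l₁+l₂]=[5,11], have l₃=1  ✗
Σlᵢ = 12 ⇒ even

triangle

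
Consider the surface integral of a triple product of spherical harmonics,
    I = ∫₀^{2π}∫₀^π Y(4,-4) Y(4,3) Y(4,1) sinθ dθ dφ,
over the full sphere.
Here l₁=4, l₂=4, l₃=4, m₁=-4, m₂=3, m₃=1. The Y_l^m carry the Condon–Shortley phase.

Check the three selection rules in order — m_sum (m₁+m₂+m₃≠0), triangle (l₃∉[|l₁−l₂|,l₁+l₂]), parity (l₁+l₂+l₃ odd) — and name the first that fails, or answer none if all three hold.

none

m₁+m₂+m₃ = -4 + 3 + 1 = 0  ✓
triangle: |4−4|=0 ≤ l₃=4 ≤ 4+4=8  ✓
parity: l₁+l₂+l₃ = 12 is even  ✓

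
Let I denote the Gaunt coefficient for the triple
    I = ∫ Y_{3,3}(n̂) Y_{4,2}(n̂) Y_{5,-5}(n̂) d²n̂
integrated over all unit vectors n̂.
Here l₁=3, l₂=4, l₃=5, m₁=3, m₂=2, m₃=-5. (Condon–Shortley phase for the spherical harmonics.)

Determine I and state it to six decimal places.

0.138791

Rules hold: Σm=0, L=12 even, 1≤5≤7.
N = 7·9·11 = 693
Δ = 2!·4!·6!/13! = 1/180180
Racah Σ t=0..2: t=0:+1/576 t=1:−1/144 t=2:+1/576 = -1/288
⇒ 3j(3 4 5; 0 0 0)² = 20/1001, sgn +1
Racah Σ t=0..0: t=0:+1/34560 = 1/34560
⇒ 3j(3 4 5; 3 2 -5)² = 5/286, sgn +1
4πI² = N·(3j₀)²·(3jₘ)² = 450/1859
I = +1·√(0.242066/4π) = 0.13879110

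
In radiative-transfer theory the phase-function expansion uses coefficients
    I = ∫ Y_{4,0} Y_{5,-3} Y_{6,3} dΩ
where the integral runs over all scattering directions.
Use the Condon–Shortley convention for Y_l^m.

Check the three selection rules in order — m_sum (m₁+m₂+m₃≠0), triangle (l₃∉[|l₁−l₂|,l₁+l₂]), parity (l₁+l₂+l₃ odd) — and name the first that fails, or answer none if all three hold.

parity

azimuthal sum: 0 − 3 + 3 = 0  ✓
1 ≤ 6 ≤ 9 (triangle on l)  ✓
L = 4 + 5 + 6 = 15 (odd)  ✗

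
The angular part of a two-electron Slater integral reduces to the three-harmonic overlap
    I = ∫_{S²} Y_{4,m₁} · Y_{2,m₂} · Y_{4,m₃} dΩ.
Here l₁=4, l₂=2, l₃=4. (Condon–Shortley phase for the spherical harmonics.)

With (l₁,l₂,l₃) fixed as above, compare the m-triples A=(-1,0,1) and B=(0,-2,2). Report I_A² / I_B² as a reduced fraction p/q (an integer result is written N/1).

289/540

Shared (l₁,l₂,l₃)=(4,2,4): N and (l;000)² cancel in I_A²/I_B².
A: Δ = 2!·6!·2!/11! = 1/13860; Racah Σ t=0..2: t=0:+1/480 t=1:−1/48 t=2:+1/144 = -17/1440; ⇒ 3j(4 2 4; -1 0 1)² = 289/13860, sgn +1
B: Δ = 2!·6!·2!/11! = 1/13860; Racah Σ t=0..0: t=0:+1/192 = 1/192; ⇒ 3j(4 2 4; 0 -2 2)² = 3/77, sgn +1
I_A²/I_B² = (289/13860)/(3/77) = 289/540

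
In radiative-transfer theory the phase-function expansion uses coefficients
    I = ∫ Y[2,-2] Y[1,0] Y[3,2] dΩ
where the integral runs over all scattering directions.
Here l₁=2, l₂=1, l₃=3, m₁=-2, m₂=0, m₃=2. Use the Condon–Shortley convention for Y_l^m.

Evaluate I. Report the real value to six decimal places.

0.184674

Checks pass: Σm=0; 6 even; l₃=3∈[1,3].
(2·2+1)(2·1+1)(2·3+1) = 105
Δ: 0! 4! 2! / 7! → 1/105
sum: t=0:+1/4 = 1/4
3j²(2 1 3; 0 0 0) = Δ·Π!·Σ² = 3/35  (sign -1)
sum: t=0:+1/24 = 1/24
3j²(2 1 3; -2 0 2) = Δ·Π!·Σ² = 1/21  (sign -1)
combine: 4πI² = 105·3/35·1/21 = 3/7
take √, sign +1: I = 0.18467439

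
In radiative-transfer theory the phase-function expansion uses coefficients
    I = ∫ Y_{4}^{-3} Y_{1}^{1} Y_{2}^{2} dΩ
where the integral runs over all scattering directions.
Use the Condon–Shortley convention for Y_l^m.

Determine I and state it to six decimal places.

0.000000

l₃=2 ∉ [3,5] — triangle fails ⇒ I = 0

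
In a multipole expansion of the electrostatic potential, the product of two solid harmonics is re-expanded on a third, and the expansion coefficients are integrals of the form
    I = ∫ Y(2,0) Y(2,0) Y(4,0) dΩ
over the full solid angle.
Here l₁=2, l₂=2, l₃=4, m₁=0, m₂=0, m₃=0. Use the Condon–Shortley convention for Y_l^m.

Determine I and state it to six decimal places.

m-sum 0 ✓  L=8 even ✓  0≤4≤4 ✓
Π(2lᵢ+1) = 5×5×9 = 225
triangle coeff Δ(2,2,4) = 1/630
Σ_t [0,0]: t=0:+1/16 = 1/16
(3j)²=2/35 [(2 2 4; 0 0 0)], sign=+1
(m-triple is (0,0,0) — same symbol as above.)
⇒ 4πI² = 36/49
I = (+1)√(36/49/(4π)) = 0.24179554

0.241796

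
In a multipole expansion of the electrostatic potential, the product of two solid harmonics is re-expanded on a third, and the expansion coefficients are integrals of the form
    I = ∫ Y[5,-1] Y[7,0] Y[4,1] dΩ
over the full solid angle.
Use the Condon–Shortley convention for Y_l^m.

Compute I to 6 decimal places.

Checks pass: Σm=0; 16 even; l₃=4∈[2,12].
(2·5+1)(2·7+1)(2·4+1) = 1485
Δ: 8! 2! 6! / 17! → 1/6126120
sum: t=3:−1/69120 t=4:+1/20736 t=5:−1/69120 = 1/51840
3j²(5 7 4; 0 0 0) = Δ·Π!·Σ² = 280/21879  (sign +1)
sum: t=4:+1/41472 t=5:−1/34560 t=6:+1/345600 = -1/518400
3j²(5 7 4; -1 0 1) = Δ·Π!·Σ² = 7/36465  (sign +1)
combine: 4πI² = 1485·280/21879·7/36465 = 1960/537251
take √, sign +1: I = 0.01703862

0.017039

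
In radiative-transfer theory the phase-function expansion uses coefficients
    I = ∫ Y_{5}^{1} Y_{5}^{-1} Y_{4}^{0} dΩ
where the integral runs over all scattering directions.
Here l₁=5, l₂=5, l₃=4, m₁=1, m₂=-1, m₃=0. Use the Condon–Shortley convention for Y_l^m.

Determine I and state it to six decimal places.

m-sum 0 ✓  L=14 even ✓  0≤4≤10 ✓
Π(2lᵢ+1) = 11×11×9 = 1089
triangle coeff Δ(5,5,4) = 1/3153150
Σ_t [1,5]: t=1:−1/69120 t=2:+1/1728 t=3:−1/576 t=4:+1/1728 t=5:−1/69120 = -7/11520
(3j)²=2/143 [(5 5 4; 0 0 0)], sign=-1
Σ_t [0,4]: t=0:+1/414720 t=1:−1/4320 t=2:+1/768 t=3:−1/1296 t=4:+1/27648 = 7/20736
(3j)²=8/1287 [(5 5 4; 1 -1 0)], sign=+1
⇒ 4πI² = 16/169
I = (-1)√(16/169/(4π)) = -0.08679840

-0.086798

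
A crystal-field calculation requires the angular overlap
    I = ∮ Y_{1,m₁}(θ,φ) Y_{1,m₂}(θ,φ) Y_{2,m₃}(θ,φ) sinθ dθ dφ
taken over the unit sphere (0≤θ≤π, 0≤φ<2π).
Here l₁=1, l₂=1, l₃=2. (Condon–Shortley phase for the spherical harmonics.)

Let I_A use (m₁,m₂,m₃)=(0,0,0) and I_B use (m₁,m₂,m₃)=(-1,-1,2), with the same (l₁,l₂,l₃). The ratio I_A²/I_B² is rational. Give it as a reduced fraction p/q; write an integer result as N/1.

Same 1,1,2: normalisation and zero-m 3j drop out of the ratio.
A: Δ: 0! 2! 2! / 5! → 1/30; sum: t=0:+1/1 = 1/1; 3j²(1 1 2; 0 0 0) = Δ·Π!·Σ² = 2/15  (sign +1)
B: Δ: 0! 2! 2! / 5! → 1/30; sum: t=0:+1/4 = 1/4; 3j²(1 1 2; -1 -1 2) = Δ·Π!·Σ² = 1/5  (sign +1)
I_A²/I_B² = (2/15)/(1/5) = 2/3

2/3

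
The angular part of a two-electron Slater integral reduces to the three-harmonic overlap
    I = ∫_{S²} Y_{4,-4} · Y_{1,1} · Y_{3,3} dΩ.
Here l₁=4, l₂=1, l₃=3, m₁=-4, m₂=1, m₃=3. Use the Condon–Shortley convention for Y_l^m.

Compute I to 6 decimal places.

Rules hold: Σm=0, L=8 even, 3≤3≤5.
N = 9·3·7 = 189
Δ = 2!·6!·0!/9! = 1/252
Racah Σ t=1..1: t=1:−1/36 = -1/36
⇒ 3j(4 1 3; 0 0 0)² = 4/63, sgn +1
Racah Σ t=2..2: t=2:+1/1440 = 1/1440
⇒ 3j(4 1 3; -4 1 3)² = 1/9, sgn +1
4πI² = N·(3j₀)²·(3jₘ)² = 4/3
I = +1·√(1.33333/4π) = 0.32573501

0.325735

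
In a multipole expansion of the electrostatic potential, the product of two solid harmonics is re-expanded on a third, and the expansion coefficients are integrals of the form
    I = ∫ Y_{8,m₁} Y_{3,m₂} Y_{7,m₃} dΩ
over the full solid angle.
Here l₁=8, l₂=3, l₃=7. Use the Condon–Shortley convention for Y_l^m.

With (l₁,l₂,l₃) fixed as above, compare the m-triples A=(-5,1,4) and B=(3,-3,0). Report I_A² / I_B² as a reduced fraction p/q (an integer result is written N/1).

45253/103950

l's match ⇒ only the (l;m) 3-j factors differ between A and B.
A: triangle coeff Δ(8,3,7) = 1/5290740; Σ_t [2,4]: t=2:+1/319334400 t=3:−1/43545600 t=4:+1/104509440 = -59/5748019200; (3j)²=3481/406980 [(8 3 7; -5 1 4)], sign=+1
B: triangle coeff Δ(8,3,7) = 1/5290740; Σ_t [0,0]: t=0:+1/29030400 = 1/29030400; (3j)²=165/8398 [(8 3 7; 3 -3 0)], sign=-1
I_A²/I_B² = (3481/406980)/(165/8398) = 45253/103950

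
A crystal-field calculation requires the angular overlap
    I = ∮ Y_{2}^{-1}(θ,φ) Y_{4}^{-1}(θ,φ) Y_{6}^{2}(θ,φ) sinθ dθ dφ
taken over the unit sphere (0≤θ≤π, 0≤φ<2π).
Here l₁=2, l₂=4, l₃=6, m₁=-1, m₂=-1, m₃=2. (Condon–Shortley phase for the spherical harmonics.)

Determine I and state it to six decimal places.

m-sum 0 ✓  L=12 even ✓  2≤6≤6 ✓
Π(2lᵢ+1) = 5×9×13 = 585
triangle coeff Δ(2,4,6) = 1/6435
Σ_t [0,0]: t=0:+1/2304 = 1/2304
(3j)²=5/143 [(2 4 6; 0 0 0)], sign=+1
Σ_t [0,0]: t=0:+1/4320 = 1/4320
(3j)²=224/6435 [(2 4 6; -1 -1 2)], sign=+1
⇒ 4πI² = 1120/1573
I = (+1)√(1120/1573/(4π)) = 0.23803440

0.238034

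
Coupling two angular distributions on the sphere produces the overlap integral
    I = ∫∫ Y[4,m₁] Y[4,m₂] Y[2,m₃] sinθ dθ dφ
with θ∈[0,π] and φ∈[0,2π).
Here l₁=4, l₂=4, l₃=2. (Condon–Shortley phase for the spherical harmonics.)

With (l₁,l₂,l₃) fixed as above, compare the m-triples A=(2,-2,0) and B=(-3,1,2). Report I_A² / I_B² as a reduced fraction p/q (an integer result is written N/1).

32/189

Same 4,4,2: normalisation and zero-m 3j drop out of the ratio.
A: Δ: 6! 2! 2! / 11! → 1/13860; sum: t=0:+1/2880 t=1:−1/120 t=2:+1/192 = -1/360; 3j²(4 4 2; 2 -2 0) = Δ·Π!·Σ² = 16/3465  (sign -1)
B: Δ: 6! 2! 2! / 11! → 1/13860; sum: t=5:−1/480 = -1/480; 3j²(4 4 2; -3 1 2) = Δ·Π!·Σ² = 3/110  (sign -1)
I_A²/I_B² = (16/3465)/(3/110) = 32/189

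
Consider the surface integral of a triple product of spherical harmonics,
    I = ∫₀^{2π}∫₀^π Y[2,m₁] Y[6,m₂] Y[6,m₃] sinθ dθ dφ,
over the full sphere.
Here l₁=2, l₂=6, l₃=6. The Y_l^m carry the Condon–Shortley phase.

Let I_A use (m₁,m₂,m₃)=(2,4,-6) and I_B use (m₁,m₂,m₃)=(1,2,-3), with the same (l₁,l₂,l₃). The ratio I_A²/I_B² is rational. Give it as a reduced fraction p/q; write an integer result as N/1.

Same 2,6,6: normalisation and zero-m 3j drop out of the ratio.
A: Δ: 2! 2! 10! / 15! → 1/90090; sum: t=0:+1/14515200 = 1/14515200; 3j²(2 6 6; 2 4 -6) = Δ·Π!·Σ² = 2/455  (sign +1)
B: Δ: 2! 2! 10! / 15! → 1/90090; sum: t=0:+1/161280 t=1:−1/60480 = -1/96768; 3j²(2 6 6; 1 2 -3) = Δ·Π!·Σ² = 15/1001  (sign +1)
I_A²/I_B² = (2/455)/(15/1001) = 22/75

22/75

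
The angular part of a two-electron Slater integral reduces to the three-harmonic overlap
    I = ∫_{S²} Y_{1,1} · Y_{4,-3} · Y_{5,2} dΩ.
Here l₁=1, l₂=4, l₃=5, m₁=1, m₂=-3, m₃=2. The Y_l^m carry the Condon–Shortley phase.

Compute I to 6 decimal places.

m-sum 0 ✓  L=10 even ✓  3≤5≤5 ✓
Π(2lᵢ+1) = 3×9×11 = 297
triangle coeff Δ(1,4,5) = 1/495
Σ_t [0,0]: t=0:+1/576 = 1/576
(3j)²=5/99 [(1 4 5; 0 0 0)], sign=-1
Σ_t [0,0]: t=0:+1/10080 = 1/10080
(3j)²=1/165 [(1 4 5; 1 -3 2)], sign=-1
⇒ 4πI² = 1/11
I = (+1)√(1/11/(4π)) = 0.08505478

0.085055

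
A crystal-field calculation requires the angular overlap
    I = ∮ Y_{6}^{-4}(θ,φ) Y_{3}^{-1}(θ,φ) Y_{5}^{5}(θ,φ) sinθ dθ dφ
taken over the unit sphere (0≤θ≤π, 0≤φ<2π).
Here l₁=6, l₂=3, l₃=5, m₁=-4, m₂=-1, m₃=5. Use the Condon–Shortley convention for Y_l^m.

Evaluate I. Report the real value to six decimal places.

Checks pass: Σm=0; 14 even; l₃=5∈[3,9].
(2·6+1)(2·3+1)(2·5+1) = 1001
Δ: 4! 8! 2! / 15! → 1/675675
sum: t=1:−1/8640 t=2:+1/2304 t=3:−1/8640 = 7/34560
3j²(6 3 5; 0 0 0) = Δ·Π!·Σ² = 7/429  (sign -1)
sum: t=2:+1/322560 = 1/322560
3j²(6 3 5; -4 -1 5) = Δ·Π!·Σ² = 18/1001  (sign +1)
combine: 4πI² = 1001·7/429·18/1001 = 42/143
take √, sign -1: I = -0.15288036

-0.152880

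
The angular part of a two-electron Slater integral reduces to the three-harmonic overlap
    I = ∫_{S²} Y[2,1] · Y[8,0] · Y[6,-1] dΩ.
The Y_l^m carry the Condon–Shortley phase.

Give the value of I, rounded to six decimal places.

0.179619

Rules hold: Σm=0, L=16 even, 6≤6≤10.
N = 5·17·13 = 1105
Δ = 4!·0!·12!/17! = 1/30940
Racah Σ t=2..2: t=2:+1/2073600 = 1/2073600
⇒ 3j(2 8 6; 0 0 0)² = 28/1105, sgn +1
Racah Σ t=1..1: t=1:−1/3628800 = -1/3628800
⇒ 3j(2 8 6; 1 0 -1)² = 16/1105, sgn +1
4πI² = N·(3j₀)²·(3jₘ)² = 448/1105
I = +1·√(0.40543/4π) = 0.17961927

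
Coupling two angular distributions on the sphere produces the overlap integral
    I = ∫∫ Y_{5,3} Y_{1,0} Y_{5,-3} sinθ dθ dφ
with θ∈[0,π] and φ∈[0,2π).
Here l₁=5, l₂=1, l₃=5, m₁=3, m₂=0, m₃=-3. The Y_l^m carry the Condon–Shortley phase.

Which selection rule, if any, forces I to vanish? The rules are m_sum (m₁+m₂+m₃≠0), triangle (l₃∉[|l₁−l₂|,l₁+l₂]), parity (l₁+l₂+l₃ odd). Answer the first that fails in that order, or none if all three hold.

parity

m₁+m₂+m₃ = 3 + 0 − 3 = 0  ✓
triangle: |5−1|=4 ≤ l₃=5 ≤ 5+1=6  ✓
parity: l₁+l₂+l₃ = 11 is odd  ✗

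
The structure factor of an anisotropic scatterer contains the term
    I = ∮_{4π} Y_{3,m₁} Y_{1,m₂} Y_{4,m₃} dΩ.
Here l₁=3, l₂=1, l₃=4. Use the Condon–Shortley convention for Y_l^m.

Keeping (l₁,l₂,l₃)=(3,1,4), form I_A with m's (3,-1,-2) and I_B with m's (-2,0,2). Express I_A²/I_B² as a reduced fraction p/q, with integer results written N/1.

1/12

Same 3,1,4: normalisation and zero-m 3j drop out of the ratio.
A: Δ: 0! 6! 2! / 9! → 1/252; sum: t=0:+1/1440 = 1/1440; 3j²(3 1 4; 3 -1 -2) = Δ·Π!·Σ² = 1/252  (sign +1)
B: Δ: 0! 6! 2! / 9! → 1/252; sum: t=0:+1/120 = 1/120; 3j²(3 1 4; -2 0 2) = Δ·Π!·Σ² = 1/21  (sign +1)
I_A²/I_B² = (1/252)/(1/21) = 1/12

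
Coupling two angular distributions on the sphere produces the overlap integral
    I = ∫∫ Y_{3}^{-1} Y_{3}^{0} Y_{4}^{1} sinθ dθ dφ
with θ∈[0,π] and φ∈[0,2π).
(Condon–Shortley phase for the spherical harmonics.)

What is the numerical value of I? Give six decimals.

-0.099323

Rules hold: Σm=0, L=10 even, 0≤4≤6.
N = 7·7·9 = 441
Δ = 2!·4!·4!/11! = 1/34650
Racah Σ t=0..2: t=0:+1/72 t=1:−1/16 t=2:+1/72 = -5/144
⇒ 3j(3 3 4; 0 0 0)² = 2/77, sgn -1
Racah Σ t=0..2: t=0:+1/288 t=1:−1/24 t=2:+1/48 = -5/288
⇒ 3j(3 3 4; -1 0 1)² = 5/462, sgn +1
4πI² = N·(3j₀)²·(3jₘ)² = 15/121
I = -1·√(0.123967/4π) = -0.09932258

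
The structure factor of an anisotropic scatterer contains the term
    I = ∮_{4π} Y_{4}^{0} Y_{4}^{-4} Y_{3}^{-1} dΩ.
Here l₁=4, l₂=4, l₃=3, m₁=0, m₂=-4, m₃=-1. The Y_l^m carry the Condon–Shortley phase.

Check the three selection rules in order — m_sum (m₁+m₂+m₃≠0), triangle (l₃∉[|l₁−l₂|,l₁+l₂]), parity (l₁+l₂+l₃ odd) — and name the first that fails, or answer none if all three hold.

m_sum

m₁+m₂+m₃ = 0 − 4 − 1 = -5  ✗
triangle: |4−4|=0 ≤ l₃=3 ≤ 4+4=8
parity: l₁+l₂+l₃ = 11 is odd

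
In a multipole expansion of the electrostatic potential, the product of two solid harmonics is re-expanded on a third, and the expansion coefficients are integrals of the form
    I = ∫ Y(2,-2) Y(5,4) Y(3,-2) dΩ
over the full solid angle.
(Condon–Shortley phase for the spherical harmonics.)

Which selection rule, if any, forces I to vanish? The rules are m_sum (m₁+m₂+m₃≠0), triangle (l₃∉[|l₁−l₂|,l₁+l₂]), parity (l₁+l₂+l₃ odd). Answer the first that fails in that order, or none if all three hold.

m₁+m₂+m₃ = -2 + 4 − 2 = 0  ✓
triangle: |2−5|=3 ≤ l₃=3 ≤ 2+5=7  ✓
parity: l₁+l₂+l₃ = 10 is even  ✓

none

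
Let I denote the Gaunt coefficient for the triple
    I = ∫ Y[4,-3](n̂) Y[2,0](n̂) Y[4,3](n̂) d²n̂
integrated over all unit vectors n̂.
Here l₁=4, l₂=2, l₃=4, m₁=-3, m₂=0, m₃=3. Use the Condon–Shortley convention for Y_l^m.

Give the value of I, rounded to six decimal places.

0.057344

Rules hold: Σm=0, L=10 even, 2≤4≤6.
N = 9·5·9 = 405
Δ = 2!·6!·2!/11! = 1/13860
Racah Σ t=0..2: t=0:+1/192 t=1:−1/36 t=2:+1/192 = -5/288
⇒ 3j(4 2 4; 0 0 0)² = 20/693, sgn -1
Racah Σ t=1..2: t=1:−1/720 t=2:+1/480 = 1/1440
⇒ 3j(4 2 4; -3 0 3)² = 7/1980, sgn -1
4πI² = N·(3j₀)²·(3jₘ)² = 5/121
I = +1·√(0.0413223/4π) = 0.05734392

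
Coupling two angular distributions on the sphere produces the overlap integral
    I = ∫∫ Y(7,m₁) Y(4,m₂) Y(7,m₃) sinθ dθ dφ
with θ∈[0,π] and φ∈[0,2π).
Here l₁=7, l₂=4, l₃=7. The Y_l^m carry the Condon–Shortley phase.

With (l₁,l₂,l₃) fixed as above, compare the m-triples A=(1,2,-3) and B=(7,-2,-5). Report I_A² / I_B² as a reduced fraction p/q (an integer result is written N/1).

Shared (l₁,l₂,l₃)=(7,4,7): N and (l;000)² cancel in I_A²/I_B².
A: Δ = 4!·10!·4!/19! = 1/58198140; Racah Σ t=2..4: t=2:+1/1658880 t=3:−1/1088640 t=4:+1/7741440 = -13/69672960; ⇒ 3j(7 4 7; 1 2 -3)² = 325/149226, sgn -1
B: Δ = 4!·10!·4!/19! = 1/58198140; Racah Σ t=0..0: t=0:+1/348364800 = 1/348364800; ⇒ 3j(7 4 7; 7 -2 -5)² = 11/646, sgn +1
I_A²/I_B² = (325/149226)/(11/646) = 325/2541

325/2541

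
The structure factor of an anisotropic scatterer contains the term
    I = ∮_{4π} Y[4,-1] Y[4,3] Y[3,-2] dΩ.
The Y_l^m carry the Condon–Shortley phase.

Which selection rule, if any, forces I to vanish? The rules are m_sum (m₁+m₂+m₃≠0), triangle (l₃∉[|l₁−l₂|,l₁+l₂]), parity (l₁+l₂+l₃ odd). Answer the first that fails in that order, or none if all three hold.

m₁+m₂+m₃ = -1 + 3 − 2 = 0  ✓
triangle: |4−4|=0 ≤ l₃=3 ≤ 4+4=8  ✓
parity: l₁+l₂+l₃ = 11 is odd  ✗

parity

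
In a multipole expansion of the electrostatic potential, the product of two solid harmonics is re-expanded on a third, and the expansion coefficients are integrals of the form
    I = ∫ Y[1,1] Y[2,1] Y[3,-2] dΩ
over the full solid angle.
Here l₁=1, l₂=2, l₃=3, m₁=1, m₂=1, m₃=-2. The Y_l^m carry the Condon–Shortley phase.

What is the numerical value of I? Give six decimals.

0.261169

m-sum 0 ✓  L=6 even ✓  1≤3≤3 ✓
Π(2lᵢ+1) = 3×5×7 = 105
triangle coeff Δ(1,2,3) = 1/105
Σ_t [0,0]: t=0:+1/4 = 1/4
(3j)²=3/35 [(1 2 3; 0 0 0)], sign=-1
Σ_t [0,0]: t=0:+1/12 = 1/12
(3j)²=2/21 [(1 2 3; 1 1 -2)], sign=-1
⇒ 4πI² = 6/7
I = (+1)√(6/7/(4π)) = 0.26116903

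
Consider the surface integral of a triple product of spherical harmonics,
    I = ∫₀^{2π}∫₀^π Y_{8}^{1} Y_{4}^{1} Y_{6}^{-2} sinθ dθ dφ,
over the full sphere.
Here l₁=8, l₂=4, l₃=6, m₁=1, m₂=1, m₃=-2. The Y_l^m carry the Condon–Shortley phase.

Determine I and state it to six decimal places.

Rules hold: Σm=0, L=18 even, 4≤6≤12.
N = 17·9·13 = 1989
Δ = 6!·10!·2!/19! = 1/23279256
Racah Σ t=2..4: t=2:+1/1658880 t=3:−1/518400 t=4:+1/1658880 = -1/1382400
⇒ 3j(8 4 6; 0 0 0)² = 504/46189, sgn -1
Racah Σ t=3..5: t=3:−1/1244160 t=4:+1/1451520 t=5:−1/19353600 = -29/174182400
⇒ 3j(8 4 6; 1 1 -2)² = 841/554268, sgn -1
4πI² = N·(3j₀)²·(3jₘ)² = 317898/9653501
I = +1·√(0.0329309/4π) = 0.05119135

0.051191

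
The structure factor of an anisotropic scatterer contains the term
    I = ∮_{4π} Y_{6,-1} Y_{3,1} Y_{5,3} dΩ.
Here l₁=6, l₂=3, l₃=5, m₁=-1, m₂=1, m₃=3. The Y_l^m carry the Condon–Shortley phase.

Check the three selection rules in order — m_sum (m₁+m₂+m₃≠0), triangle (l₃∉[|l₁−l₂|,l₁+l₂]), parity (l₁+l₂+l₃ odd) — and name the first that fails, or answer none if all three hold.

m_sum

azimuthal sum: -1 + 1 + 3 = 3  ✗
3 ≤ 5 ≤ 9 (triangle on l)
L = 6 + 3 + 5 = 14 (even)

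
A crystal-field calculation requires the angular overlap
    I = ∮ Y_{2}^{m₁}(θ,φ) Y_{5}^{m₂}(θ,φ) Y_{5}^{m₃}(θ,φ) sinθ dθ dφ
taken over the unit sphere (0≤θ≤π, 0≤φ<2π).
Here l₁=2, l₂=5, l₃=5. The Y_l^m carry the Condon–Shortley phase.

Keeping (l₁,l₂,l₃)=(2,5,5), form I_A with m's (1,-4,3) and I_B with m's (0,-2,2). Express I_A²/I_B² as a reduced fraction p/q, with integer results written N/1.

Same 2,5,5: normalisation and zero-m 3j drop out of the ratio.
A: Δ: 2! 2! 8! / 13! → 1/38610; sum: t=0:+1/10080 t=1:−1/80640 = 1/11520; 3j²(2 5 5; 1 -4 3) = Δ·Π!·Σ² = 49/1430  (sign +1)
B: Δ: 2! 2! 8! / 13! → 1/38610; sum: t=0:+1/2880 t=1:−1/1440 t=2:+1/20160 = -1/3360; 3j²(2 5 5; 0 -2 2) = Δ·Π!·Σ² = 6/715  (sign +1)
I_A²/I_B² = (49/1430)/(6/715) = 49/12

49/12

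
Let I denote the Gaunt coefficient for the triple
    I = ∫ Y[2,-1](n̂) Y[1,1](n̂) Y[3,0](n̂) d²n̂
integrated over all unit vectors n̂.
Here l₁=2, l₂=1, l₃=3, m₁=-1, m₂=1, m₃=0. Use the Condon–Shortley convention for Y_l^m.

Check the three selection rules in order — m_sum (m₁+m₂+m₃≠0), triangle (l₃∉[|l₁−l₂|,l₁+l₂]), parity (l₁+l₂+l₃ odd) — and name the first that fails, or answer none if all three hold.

Σmᵢ = 0  ✓
l₃∈[|l₁−l₂|,l₁+l₂]=[1,3], have l₃=3  ✓
Σlᵢ = 6 ⇒ even  ✓

none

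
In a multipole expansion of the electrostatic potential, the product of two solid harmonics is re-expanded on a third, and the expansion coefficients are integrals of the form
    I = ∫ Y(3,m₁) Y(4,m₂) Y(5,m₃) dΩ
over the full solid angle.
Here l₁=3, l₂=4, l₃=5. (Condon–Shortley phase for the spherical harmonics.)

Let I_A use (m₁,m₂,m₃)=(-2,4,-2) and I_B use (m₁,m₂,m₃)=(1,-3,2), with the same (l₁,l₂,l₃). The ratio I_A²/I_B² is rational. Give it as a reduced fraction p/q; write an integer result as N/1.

l's match ⇒ only the (l;m) 3-j factors differ between A and B.
A: triangle coeff Δ(3,4,5) = 1/180180; Σ_t [2,2]: t=2:+1/8640 = 1/8640; (3j)²=14/1287 [(3 4 5; -2 4 -2)], sign=-1
B: triangle coeff Δ(3,4,5) = 1/180180; Σ_t [0,1]: t=0:+1/960 t=1:−1/4320 = 7/8640; (3j)²=343/12870 [(3 4 5; 1 -3 2)], sign=-1
I_A²/I_B² = (14/1287)/(343/12870) = 20/49

20/49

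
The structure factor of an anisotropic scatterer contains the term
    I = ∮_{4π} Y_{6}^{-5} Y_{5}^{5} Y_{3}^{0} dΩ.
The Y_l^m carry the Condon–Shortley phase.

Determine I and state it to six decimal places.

0.207001

Checks pass: Σm=0; 14 even; l₃=3∈[1,11].
(2·6+1)(2·5+1)(2·3+1) = 1001
Δ: 8! 4! 2! / 15! → 1/675675
sum: t=3:−1/8640 t=4:+1/2304 t=5:−1/8640 = 7/34560
3j²(6 5 3; 0 0 0) = Δ·Π!·Σ² = 7/429  (sign -1)
sum: t=8:+1/483840 = 1/483840
3j²(6 5 3; -5 5 0) = Δ·Π!·Σ² = 3/91  (sign -1)
combine: 4πI² = 1001·7/429·3/91 = 7/13
take √, sign +1: I = 0.20700098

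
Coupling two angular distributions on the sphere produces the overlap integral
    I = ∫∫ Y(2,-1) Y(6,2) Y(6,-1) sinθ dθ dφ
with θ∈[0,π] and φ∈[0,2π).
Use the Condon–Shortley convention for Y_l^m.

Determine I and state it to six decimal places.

0.088837

Checks pass: Σm=0; 14 even; l₃=6∈[4,8].
(2·2+1)(2·6+1)(2·6+1) = 845
Δ: 2! 2! 10! / 15! → 1/90090
sum: t=0:+1/69120 t=1:−1/14400 t=2:+1/69120 = -7/172800
3j²(2 6 6; 0 0 0) = Δ·Π!·Σ² = 14/715  (sign -1)
sum: t=1:−1/60480 t=2:+1/34560 = 1/80640
3j²(2 6 6; -1 2 -1) = Δ·Π!·Σ² = 6/1001  (sign -1)
combine: 4πI² = 845·14/715·6/1001 = 12/121
take √, sign +1: I = 0.08883682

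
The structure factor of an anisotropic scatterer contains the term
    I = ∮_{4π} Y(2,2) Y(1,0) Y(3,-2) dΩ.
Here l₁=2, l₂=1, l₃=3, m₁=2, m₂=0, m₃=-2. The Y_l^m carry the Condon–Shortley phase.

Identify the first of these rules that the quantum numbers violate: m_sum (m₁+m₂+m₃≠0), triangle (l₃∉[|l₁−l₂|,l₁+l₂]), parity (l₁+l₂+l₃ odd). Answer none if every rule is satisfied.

none

azimuthal sum: 2 + 0 − 2 = 0  ✓
1 ≤ 3 ≤ 3 (triangle on l)  ✓
L = 2 + 1 + 3 = 6 (even)  ✓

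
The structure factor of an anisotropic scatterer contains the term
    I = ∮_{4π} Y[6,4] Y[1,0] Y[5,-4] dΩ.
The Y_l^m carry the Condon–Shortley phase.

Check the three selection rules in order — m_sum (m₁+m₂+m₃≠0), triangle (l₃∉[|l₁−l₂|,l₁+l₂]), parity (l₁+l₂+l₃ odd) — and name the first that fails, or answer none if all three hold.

azimuthal sum: 4 + 0 − 4 = 0  ✓
5 ≤ 5 ≤ 7 (triangle on l)  ✓
L = 6 + 1 + 5 = 12 (even)  ✓

none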